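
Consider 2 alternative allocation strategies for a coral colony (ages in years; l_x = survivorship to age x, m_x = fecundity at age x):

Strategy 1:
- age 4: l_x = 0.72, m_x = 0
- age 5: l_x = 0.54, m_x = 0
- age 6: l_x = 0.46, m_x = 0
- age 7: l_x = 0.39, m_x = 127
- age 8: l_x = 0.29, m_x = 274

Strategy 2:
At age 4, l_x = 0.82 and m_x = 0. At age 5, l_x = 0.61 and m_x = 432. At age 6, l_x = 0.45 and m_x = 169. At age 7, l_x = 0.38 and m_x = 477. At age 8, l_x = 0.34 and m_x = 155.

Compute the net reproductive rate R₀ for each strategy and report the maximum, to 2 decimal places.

Strategy 1: R₀ = 0.72×0 + 0.54×0 + 0.46×0 + 0.39×127 + 0.29×274 = 128.9900
Strategy 2: R₀ = 0.82×0 + 0.61×432 + 0.45×169 + 0.38×477 + 0.34×155 = 573.5300
Highest R₀: strategy 2 with 573.5300.

573.53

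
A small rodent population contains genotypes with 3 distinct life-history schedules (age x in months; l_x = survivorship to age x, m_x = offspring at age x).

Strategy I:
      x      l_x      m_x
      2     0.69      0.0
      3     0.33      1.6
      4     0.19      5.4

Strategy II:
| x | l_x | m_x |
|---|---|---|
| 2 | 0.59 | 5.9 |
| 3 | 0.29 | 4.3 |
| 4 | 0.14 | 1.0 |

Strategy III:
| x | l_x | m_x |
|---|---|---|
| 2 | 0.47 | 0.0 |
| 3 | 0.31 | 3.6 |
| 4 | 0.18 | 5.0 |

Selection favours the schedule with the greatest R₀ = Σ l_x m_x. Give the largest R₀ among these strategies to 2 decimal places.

Strategy I: R₀ = 0.69×0.0 + 0.33×1.6 + 0.19×5.4 = 1.5540
Strategy II: R₀ = 0.59×5.9 + 0.29×4.3 + 0.14×1.0 = 4.8680
Strategy III: R₀ = 0.47×0.0 + 0.31×3.6 + 0.18×5.0 = 2.0160
Highest R₀: strategy II with 4.8680.

4.87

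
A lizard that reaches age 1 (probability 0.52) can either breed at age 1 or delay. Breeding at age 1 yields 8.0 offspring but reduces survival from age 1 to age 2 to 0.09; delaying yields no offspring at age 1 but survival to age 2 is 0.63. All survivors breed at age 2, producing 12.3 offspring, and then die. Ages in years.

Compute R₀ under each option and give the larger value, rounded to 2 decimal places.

4.74

breed at age 1: R₀ = 0.52 × (8.0 + 0.09 × 12.3) = 0.52 × 9.1070 = 4.7356
delay to age 2: R₀ = 0.52 × (0.63 × 12.3) = 0.52 × 7.7490 = 4.0295
Higher: breed at age 1 (4.7356).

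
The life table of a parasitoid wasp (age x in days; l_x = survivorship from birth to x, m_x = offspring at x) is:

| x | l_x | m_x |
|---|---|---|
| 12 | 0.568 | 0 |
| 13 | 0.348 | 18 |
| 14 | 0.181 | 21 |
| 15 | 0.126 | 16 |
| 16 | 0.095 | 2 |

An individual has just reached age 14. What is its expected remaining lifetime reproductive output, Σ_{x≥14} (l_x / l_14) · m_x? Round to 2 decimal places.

l_14 = 0.181. Conditional survival from age 14 to x is l_x / l_14.
  x=14: (0.181/0.181) × 21 = 21.0000
  x=15: (0.126/0.181) × 16 = 11.1381
  x=16: (0.095/0.181) × 2 = 1.0497
Sum = 21.0000 + 11.1381 + 1.0497 = 33.1878

33.19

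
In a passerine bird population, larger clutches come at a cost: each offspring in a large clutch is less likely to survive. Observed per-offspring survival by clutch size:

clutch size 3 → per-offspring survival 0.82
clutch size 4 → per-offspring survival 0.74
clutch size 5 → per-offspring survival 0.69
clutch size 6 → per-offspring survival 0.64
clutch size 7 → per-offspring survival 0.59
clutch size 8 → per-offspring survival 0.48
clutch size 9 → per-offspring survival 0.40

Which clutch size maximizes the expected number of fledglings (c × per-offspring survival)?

Expected fledglings = c × s(c):
  c=3: 3 × 0.82 = 2.460
  c=4: 4 × 0.74 = 2.960
  c=5: 5 × 0.69 = 3.450
  c=6: 6 × 0.64 = 3.840
  c=7: 7 × 0.59 = 4.130
  c=8: 8 × 0.48 = 3.840
  c=9: 9 × 0.40 = 3.600
Maximum at c = 7 (4.130 fledglings).

7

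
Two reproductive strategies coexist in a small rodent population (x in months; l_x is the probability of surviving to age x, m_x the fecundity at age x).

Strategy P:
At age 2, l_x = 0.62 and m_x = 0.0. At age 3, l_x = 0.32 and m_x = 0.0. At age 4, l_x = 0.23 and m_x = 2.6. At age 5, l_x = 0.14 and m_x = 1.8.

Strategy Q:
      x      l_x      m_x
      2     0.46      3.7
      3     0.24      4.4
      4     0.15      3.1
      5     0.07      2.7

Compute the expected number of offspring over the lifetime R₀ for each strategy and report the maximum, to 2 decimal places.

3.41

Strategy P: R₀ = 0.62×0.0 + 0.32×0.0 + 0.23×2.6 + 0.14×1.8 = 0.8500
Strategy Q: R₀ = 0.46×3.7 + 0.24×4.4 + 0.15×3.1 + 0.07×2.7 = 3.4120
Highest R₀: strategy Q with 3.4120.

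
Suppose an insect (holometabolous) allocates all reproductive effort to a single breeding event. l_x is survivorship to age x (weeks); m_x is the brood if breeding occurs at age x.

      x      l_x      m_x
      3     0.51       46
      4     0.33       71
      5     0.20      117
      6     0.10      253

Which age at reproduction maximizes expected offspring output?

6

Expected offspring if breeding at age x = l_x × m_x:
  age 3: 0.51 × 46 = 23.460
  age 4: 0.33 × 71 = 23.430
  age 5: 0.20 × 117 = 23.400
  age 6: 0.10 × 253 = 25.300
Maximum at age 6 (25.300).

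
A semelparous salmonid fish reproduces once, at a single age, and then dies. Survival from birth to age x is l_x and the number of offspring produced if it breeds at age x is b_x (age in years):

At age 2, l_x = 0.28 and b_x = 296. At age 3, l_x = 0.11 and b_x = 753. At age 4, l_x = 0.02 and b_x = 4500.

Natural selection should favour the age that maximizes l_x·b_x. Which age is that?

Expected offspring if breeding at age x = l_x × b_x:
  age 2: 0.28 × 296 = 82.880
  age 3: 0.11 × 753 = 82.830
  age 4: 0.02 × 4500 = 90.000
Maximum at age 4 (90.000).

4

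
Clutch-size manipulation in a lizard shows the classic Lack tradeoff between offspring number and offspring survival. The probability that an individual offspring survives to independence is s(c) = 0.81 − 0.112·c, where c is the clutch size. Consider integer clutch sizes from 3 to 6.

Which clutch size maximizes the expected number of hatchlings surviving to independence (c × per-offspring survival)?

Expected hatchlings surviving to independence = c × s(c):
  c=3: 3 × 0.474 = 1.422
  c=4: 4 × 0.362 = 1.448
  c=5: 5 × 0.250 = 1.250
  c=6: 6 × 0.138 = 0.828
Maximum at c = 4 (1.448 hatchlings surviving to independence).

4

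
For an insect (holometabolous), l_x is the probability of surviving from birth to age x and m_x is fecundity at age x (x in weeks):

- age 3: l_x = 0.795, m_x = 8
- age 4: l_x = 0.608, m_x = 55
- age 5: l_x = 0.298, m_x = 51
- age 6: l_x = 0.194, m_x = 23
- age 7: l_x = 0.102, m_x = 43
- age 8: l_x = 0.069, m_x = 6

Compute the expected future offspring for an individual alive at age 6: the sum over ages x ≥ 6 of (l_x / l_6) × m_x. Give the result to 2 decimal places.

l_6 = 0.194. Conditional survival from age 6 to x is l_x / l_6.
  x=6: (0.194/0.194) × 23 = 23.0000
  x=7: (0.102/0.194) × 43 = 22.6082
  x=8: (0.069/0.194) × 6 = 2.1340
Sum = 23.0000 + 22.6082 + 2.1340 = 47.7423

47.74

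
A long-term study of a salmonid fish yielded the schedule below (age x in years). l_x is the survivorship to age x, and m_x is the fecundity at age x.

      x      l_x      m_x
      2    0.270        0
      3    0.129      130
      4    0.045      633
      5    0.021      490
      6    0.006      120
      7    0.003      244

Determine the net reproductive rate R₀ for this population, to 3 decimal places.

56.997

R₀ = Σ l_x m_x:
  age 2: 0.270 × 0 = 0.0000
  age 3: 0.129 × 130 = 16.7700
  age 4: 0.045 × 633 = 28.4850
  age 5: 0.021 × 490 = 10.2900
  age 6: 0.006 × 120 = 0.7200
  age 7: 0.003 × 244 = 0.7320
R₀ = 0.0000 + 16.7700 + 28.4850 + 10.2900 + 0.7200 + 0.7320 = 56.9970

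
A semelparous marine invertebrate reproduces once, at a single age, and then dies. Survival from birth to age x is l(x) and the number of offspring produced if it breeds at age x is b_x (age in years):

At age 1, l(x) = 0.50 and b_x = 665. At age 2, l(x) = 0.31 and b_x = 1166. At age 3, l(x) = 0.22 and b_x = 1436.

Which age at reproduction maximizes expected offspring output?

Expected offspring if breeding at age x = l(x) × b_x:
  age 1: 0.50 × 665 = 332.500
  age 2: 0.31 × 1166 = 361.460
  age 3: 0.22 × 1436 = 315.920
Maximum at age 2 (361.460).

2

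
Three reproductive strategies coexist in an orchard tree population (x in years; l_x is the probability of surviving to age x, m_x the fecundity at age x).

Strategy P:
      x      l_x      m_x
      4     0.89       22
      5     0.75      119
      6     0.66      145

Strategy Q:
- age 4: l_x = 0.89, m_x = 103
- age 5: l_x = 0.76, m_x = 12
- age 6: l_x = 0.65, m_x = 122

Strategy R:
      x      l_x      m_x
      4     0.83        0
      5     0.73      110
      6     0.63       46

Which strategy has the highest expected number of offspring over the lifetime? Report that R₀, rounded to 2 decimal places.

Strategy P: R₀ = 0.89×22 + 0.75×119 + 0.66×145 = 204.5300
Strategy Q: R₀ = 0.89×103 + 0.76×12 + 0.65×122 = 180.0900
Strategy R: R₀ = 0.83×0 + 0.73×110 + 0.63×46 = 109.2800
Highest R₀: strategy P with 204.5300.

204.53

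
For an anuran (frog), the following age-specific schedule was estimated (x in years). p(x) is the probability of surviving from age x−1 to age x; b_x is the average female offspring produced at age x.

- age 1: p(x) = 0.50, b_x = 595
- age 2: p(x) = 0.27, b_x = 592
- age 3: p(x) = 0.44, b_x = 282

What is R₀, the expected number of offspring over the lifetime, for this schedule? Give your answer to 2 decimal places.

Survivorship from birth: l_x = p_1·p_2·…·p_x.
  l_1 = 0.50000
  l_2 = 0.13500
  l_3 = 0.05940
R₀ = Σ l_x b_x:
  age 1: 0.50000 × 595 = 297.5000
  age 2: 0.13500 × 592 = 79.9200
  age 3: 0.05940 × 282 = 16.7508
R₀ = 297.5000 + 79.9200 + 16.7508 = 394.1708

394.17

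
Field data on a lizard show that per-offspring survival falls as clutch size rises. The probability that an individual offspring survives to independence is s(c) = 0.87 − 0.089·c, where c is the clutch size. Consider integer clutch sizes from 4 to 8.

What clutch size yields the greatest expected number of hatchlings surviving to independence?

Expected hatchlings surviving to independence = c × s(c):
  c=4: 4 × 0.514 = 2.056
  c=5: 5 × 0.425 = 2.125
  c=6: 6 × 0.336 = 2.016
  c=7: 7 × 0.247 = 1.729
  c=8: 8 × 0.158 = 1.264
Maximum at c = 5 (2.125 hatchlings surviving to independence).

5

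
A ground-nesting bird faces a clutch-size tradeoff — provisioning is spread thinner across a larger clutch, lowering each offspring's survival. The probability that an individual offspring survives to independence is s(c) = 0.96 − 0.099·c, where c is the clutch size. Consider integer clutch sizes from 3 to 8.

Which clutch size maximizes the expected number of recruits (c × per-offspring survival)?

5

Expected recruits = c × s(c):
  c=3: 3 × 0.663 = 1.989
  c=4: 4 × 0.564 = 2.256
  c=5: 5 × 0.465 = 2.325
  c=6: 6 × 0.366 = 2.196
  c=7: 7 × 0.267 = 1.869
  c=8: 8 × 0.168 = 1.344
Maximum at c = 5 (2.325 recruits).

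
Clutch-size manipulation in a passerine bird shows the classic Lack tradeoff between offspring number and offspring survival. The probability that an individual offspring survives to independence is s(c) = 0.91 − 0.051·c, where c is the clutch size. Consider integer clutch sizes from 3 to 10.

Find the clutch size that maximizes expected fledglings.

9

Expected fledglings = c × s(c):
  c=3: 3 × 0.757 = 2.271
  c=4: 4 × 0.706 = 2.824
  c=5: 5 × 0.655 = 3.275
  c=6: 6 × 0.604 = 3.624
  c=7: 7 × 0.553 = 3.871
  c=8: 8 × 0.502 = 4.016
  c=9: 9 × 0.451 = 4.059
  c=10: 10 × 0.400 = 4.000
Maximum at c = 9 (4.059 fledglings).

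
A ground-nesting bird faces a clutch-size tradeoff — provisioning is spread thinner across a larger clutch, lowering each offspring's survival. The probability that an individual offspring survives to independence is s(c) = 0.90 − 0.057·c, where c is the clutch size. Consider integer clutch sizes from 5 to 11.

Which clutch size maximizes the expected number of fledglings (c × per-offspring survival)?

Expected fledglings = c × s(c):
  c=5: 5 × 0.615 = 3.075
  c=6: 6 × 0.558 = 3.348
  c=7: 7 × 0.501 = 3.507
  c=8: 8 × 0.444 = 3.552
  c=9: 9 × 0.387 = 3.483
  c=10: 10 × 0.330 = 3.300
  c=11: 11 × 0.273 = 3.003
Maximum at c = 8 (3.552 fledglings).

8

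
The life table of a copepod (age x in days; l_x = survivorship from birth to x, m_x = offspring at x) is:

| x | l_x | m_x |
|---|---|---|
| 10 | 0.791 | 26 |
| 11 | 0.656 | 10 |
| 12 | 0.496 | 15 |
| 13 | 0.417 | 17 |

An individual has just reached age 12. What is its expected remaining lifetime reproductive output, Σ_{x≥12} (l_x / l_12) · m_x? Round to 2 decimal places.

29.29

l_12 = 0.496. Conditional survival from age 12 to x is l_x / l_12.
  x=12: (0.496/0.496) × 15 = 15.0000
  x=13: (0.417/0.496) × 17 = 14.2923
Sum = 15.0000 + 14.2923 = 29.2923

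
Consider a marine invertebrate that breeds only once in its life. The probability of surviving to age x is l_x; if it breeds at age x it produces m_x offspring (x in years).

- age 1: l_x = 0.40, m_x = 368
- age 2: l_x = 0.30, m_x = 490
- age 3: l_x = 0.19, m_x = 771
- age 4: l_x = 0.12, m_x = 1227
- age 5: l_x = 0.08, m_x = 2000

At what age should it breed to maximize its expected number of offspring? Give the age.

Expected offspring if breeding at age x = l_x × m_x:
  age 1: 0.40 × 368 = 147.200
  age 2: 0.30 × 490 = 147.000
  age 3: 0.19 × 771 = 146.490
  age 4: 0.12 × 1227 = 147.240
  age 5: 0.08 × 2000 = 160.000
Maximum at age 5 (160.000).

5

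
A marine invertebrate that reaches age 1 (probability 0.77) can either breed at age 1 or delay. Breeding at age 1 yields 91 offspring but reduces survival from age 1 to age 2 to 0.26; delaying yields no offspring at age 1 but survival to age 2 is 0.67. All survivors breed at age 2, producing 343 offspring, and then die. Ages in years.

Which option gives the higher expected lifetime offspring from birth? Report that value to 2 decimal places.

breed at age 1: R₀ = 0.77 × (91 + 0.26 × 343) = 0.77 × 180.1800 = 138.7386
delay to age 2: R₀ = 0.77 × (0.67 × 343) = 0.77 × 229.8100 = 176.9537
Higher: delay to age 2 (176.9537).

176.95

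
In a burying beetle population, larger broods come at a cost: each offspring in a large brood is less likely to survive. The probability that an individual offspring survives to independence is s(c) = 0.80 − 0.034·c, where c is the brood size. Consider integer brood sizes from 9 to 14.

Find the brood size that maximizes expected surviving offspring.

12

Expected surviving offspring = c × s(c):
  c=9: 9 × 0.494 = 4.446
  c=10: 10 × 0.460 = 4.600
  c=11: 11 × 0.426 = 4.686
  c=12: 12 × 0.392 = 4.704
  c=13: 13 × 0.358 = 4.654
  c=14: 14 × 0.324 = 4.536
Maximum at c = 12 (4.704 surviving offspring).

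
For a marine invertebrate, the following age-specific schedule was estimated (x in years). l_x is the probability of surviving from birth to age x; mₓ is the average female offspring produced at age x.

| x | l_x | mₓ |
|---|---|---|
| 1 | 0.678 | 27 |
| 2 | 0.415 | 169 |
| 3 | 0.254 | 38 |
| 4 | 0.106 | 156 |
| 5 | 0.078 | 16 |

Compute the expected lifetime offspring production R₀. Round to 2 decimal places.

115.88

R₀ = Σ l_x mₓ:
  age 1: 0.678 × 27 = 18.3060
  age 2: 0.415 × 169 = 70.1350
  age 3: 0.254 × 38 = 9.6520
  age 4: 0.106 × 156 = 16.5360
  age 5: 0.078 × 16 = 1.2480
R₀ = 18.3060 + 70.1350 + 9.6520 + 16.5360 + 1.2480 = 115.8770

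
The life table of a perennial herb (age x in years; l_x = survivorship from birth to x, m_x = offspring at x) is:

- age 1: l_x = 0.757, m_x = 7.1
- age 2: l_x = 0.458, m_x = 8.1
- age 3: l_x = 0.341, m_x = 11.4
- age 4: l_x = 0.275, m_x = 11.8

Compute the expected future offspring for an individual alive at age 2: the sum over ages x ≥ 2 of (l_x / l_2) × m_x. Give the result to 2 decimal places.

l_2 = 0.458. Conditional survival from age 2 to x is l_x / l_2.
  x=2: (0.458/0.458) × 8.1 = 8.1000
  x=3: (0.341/0.458) × 11.4 = 8.4878
  x=4: (0.275/0.458) × 11.8 = 7.0852
Sum = 8.1000 + 8.4878 + 7.0852 = 23.6729

23.67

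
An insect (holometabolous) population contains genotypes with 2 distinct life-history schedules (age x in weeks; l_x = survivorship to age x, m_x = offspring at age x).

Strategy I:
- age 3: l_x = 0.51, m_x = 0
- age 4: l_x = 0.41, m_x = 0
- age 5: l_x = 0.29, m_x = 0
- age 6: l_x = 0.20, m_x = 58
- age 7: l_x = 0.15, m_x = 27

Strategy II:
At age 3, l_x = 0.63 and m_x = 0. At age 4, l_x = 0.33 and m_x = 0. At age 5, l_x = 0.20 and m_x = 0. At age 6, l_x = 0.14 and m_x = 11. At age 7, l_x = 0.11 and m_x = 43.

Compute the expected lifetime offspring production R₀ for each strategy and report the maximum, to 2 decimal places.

15.65

Strategy I: R₀ = 0.51×0 + 0.41×0 + 0.29×0 + 0.20×58 + 0.15×27 = 15.6500
Strategy II: R₀ = 0.63×0 + 0.33×0 + 0.20×0 + 0.14×11 + 0.11×43 = 6.2700
Highest R₀: strategy I with 15.6500.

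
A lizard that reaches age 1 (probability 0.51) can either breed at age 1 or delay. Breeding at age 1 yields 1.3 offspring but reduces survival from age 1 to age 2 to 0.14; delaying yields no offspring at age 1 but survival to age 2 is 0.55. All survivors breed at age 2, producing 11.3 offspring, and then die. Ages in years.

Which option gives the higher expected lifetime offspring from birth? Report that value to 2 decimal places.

breed at age 1: R₀ = 0.51 × (1.3 + 0.14 × 11.3) = 0.51 × 2.8820 = 1.4698
delay to age 2: R₀ = 0.51 × (0.55 × 11.3) = 0.51 × 6.2150 = 3.1697
Higher: delay to age 2 (3.1697).

3.17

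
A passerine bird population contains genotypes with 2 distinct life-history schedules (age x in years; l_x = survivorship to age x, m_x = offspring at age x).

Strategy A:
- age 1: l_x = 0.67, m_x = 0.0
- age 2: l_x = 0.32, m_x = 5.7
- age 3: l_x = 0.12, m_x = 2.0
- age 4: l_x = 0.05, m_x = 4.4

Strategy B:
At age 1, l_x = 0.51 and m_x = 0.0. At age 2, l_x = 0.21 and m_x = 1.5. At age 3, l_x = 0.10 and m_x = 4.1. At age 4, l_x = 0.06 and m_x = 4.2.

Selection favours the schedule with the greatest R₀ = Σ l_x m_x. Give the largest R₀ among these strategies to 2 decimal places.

Strategy A: R₀ = 0.67×0.0 + 0.32×5.7 + 0.12×2.0 + 0.05×4.4 = 2.2840
Strategy B: R₀ = 0.51×0.0 + 0.21×1.5 + 0.10×4.1 + 0.06×4.2 = 0.9770
Highest R₀: strategy A with 2.2840.

2.28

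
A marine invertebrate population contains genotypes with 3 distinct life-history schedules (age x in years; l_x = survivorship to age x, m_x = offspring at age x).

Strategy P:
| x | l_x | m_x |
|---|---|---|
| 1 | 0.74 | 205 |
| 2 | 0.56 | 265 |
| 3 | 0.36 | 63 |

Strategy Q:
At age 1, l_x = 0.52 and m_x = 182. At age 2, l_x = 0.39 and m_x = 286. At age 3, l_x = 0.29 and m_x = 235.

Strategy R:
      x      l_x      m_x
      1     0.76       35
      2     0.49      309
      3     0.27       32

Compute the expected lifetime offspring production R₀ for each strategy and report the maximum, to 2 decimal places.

Strategy P: R₀ = 0.74×205 + 0.56×265 + 0.36×63 = 322.7800
Strategy Q: R₀ = 0.52×182 + 0.39×286 + 0.29×235 = 274.3300
Strategy R: R₀ = 0.76×35 + 0.49×309 + 0.27×32 = 186.6500
Highest R₀: strategy P with 322.7800.

322.78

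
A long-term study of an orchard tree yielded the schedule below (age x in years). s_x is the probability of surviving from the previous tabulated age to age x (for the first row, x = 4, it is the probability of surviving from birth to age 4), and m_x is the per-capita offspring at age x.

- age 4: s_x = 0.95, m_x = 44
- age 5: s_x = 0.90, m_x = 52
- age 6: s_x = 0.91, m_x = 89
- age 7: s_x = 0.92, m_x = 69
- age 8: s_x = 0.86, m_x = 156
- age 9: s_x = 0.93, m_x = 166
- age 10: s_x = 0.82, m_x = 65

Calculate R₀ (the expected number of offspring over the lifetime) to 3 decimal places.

426.479

Survivorship from birth: l_x = s_4·s_5·…·s_x.
  l_4 = 0.95000
  l_5 = 0.85500
  l_6 = 0.77805
  l_7 = 0.71581
  l_8 = 0.61559
  l_9 = 0.57250
  l_10 = 0.46945
R₀ = Σ l_x m_x:
  age 4: 0.95000 × 44 = 41.8000
  age 5: 0.85500 × 52 = 44.4600
  age 6: 0.77805 × 89 = 69.2464
  age 7: 0.71581 × 69 = 49.3909
  age 8: 0.61559 × 156 = 96.0320
  age 9: 0.57250 × 166 = 95.0350
  age 10: 0.46945 × 65 = 30.5142
R₀ = 41.8000 + 44.4600 + 69.2464 + 49.3909 + 96.0320 + 95.0350 + 30.5142 = 426.4786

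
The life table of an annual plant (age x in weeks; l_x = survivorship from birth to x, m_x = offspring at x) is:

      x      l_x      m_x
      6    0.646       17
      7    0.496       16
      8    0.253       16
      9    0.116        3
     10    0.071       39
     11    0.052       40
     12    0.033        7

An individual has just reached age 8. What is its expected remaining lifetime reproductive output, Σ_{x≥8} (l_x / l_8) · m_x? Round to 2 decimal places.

37.45

l_8 = 0.253. Conditional survival from age 8 to x is l_x / l_8.
  x=8: (0.253/0.253) × 16 = 16.0000
  x=9: (0.116/0.253) × 3 = 1.3755
  x=10: (0.071/0.253) × 39 = 10.9447
  x=11: (0.052/0.253) × 40 = 8.2213
  x=12: (0.033/0.253) × 7 = 0.9130
Sum = 16.0000 + 1.3755 + 10.9447 + 8.2213 + 0.9130 = 37.4545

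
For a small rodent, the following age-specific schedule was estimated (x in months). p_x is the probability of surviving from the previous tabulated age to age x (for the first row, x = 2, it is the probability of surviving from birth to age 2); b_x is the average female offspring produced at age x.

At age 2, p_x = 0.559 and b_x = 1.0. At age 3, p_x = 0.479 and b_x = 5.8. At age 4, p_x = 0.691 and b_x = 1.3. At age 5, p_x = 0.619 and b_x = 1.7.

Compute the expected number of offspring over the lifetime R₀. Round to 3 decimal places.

Survivorship from birth: l_x = p_2·p_3·…·p_x.
  l_2 = 0.55900
  l_3 = 0.26776
  l_4 = 0.18502
  l_5 = 0.11453
R₀ = Σ l_x b_x:
  age 2: 0.55900 × 1.0 = 0.5590
  age 3: 0.26776 × 5.8 = 1.5530
  age 4: 0.18502 × 1.3 = 0.2405
  age 5: 0.11453 × 1.7 = 0.1947
R₀ = 0.5590 + 1.5530 + 0.2405 + 0.1947 = 2.5472

2.547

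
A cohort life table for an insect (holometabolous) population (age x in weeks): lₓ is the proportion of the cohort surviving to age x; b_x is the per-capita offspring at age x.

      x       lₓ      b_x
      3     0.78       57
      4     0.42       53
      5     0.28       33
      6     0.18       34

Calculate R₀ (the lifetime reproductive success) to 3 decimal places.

R₀ = Σ lₓ b_x:
  age 3: 0.78 × 57 = 44.4600
  age 4: 0.42 × 53 = 22.2600
  age 5: 0.28 × 33 = 9.2400
  age 6: 0.18 × 34 = 6.1200
R₀ = 44.4600 + 22.2600 + 9.2400 + 6.1200 = 82.0800

82.080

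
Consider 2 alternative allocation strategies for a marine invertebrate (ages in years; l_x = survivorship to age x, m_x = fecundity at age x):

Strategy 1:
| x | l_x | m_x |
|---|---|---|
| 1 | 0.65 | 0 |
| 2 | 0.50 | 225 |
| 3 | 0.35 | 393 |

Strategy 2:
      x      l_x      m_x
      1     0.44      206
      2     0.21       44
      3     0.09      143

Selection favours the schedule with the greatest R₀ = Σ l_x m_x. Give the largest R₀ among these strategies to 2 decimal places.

250.05

Strategy 1: R₀ = 0.65×0 + 0.50×225 + 0.35×393 = 250.0500
Strategy 2: R₀ = 0.44×206 + 0.21×44 + 0.09×143 = 112.7500
Highest R₀: strategy 1 with 250.0500.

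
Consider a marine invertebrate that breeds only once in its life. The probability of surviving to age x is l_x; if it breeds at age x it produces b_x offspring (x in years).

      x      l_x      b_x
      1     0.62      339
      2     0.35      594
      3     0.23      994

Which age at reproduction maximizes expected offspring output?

3

Expected offspring if breeding at age x = l_x × b_x:
  age 1: 0.62 × 339 = 210.180
  age 2: 0.35 × 594 = 207.900
  age 3: 0.23 × 994 = 228.620
Maximum at age 3 (228.620).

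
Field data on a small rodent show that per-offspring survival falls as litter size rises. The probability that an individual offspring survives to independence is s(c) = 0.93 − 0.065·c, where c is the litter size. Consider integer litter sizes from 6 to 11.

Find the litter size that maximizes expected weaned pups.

Expected weaned pups = c × s(c):
  c=6: 6 × 0.540 = 3.240
  c=7: 7 × 0.475 = 3.325
  c=8: 8 × 0.410 = 3.280
  c=9: 9 × 0.345 = 3.105
  c=10: 10 × 0.280 = 2.800
  c=11: 11 × 0.215 = 2.365
Maximum at c = 7 (3.325 weaned pups).

7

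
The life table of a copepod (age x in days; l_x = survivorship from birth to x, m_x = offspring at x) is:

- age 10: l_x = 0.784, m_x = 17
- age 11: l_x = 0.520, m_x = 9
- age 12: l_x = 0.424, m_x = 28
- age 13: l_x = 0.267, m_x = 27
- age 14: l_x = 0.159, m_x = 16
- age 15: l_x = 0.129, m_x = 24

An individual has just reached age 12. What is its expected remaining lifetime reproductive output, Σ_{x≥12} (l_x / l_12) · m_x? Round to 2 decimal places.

l_12 = 0.424. Conditional survival from age 12 to x is l_x / l_12.
  x=12: (0.424/0.424) × 28 = 28.0000
  x=13: (0.267/0.424) × 27 = 17.0024
  x=14: (0.159/0.424) × 16 = 6.0000
  x=15: (0.129/0.424) × 24 = 7.3019
Sum = 28.0000 + 17.0024 + 6.0000 + 7.3019 = 58.3042

58.30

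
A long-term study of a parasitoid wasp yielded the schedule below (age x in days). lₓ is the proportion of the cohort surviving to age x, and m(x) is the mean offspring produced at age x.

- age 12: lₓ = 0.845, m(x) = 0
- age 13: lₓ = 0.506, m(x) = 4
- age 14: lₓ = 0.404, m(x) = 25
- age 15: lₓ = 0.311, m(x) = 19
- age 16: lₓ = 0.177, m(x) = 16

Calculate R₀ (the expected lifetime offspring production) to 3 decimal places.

20.865

R₀ = Σ lₓ m(x):
  age 12: 0.845 × 0 = 0.0000
  age 13: 0.506 × 4 = 2.0240
  age 14: 0.404 × 25 = 10.1000
  age 15: 0.311 × 19 = 5.9090
  age 16: 0.177 × 16 = 2.8320
R₀ = 0.0000 + 2.0240 + 10.1000 + 5.9090 + 2.8320 = 20.8650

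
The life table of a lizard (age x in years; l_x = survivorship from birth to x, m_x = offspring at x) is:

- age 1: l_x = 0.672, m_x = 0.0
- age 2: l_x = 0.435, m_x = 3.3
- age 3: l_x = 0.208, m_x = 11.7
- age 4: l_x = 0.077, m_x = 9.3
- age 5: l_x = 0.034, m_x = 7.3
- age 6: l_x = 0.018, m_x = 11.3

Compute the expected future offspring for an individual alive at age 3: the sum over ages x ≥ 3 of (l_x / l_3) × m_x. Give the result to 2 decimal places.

l_3 = 0.208. Conditional survival from age 3 to x is l_x / l_3.
  x=3: (0.208/0.208) × 11.7 = 11.7000
  x=4: (0.077/0.208) × 9.3 = 3.4428
  x=5: (0.034/0.208) × 7.3 = 1.1933
  x=6: (0.018/0.208) × 11.3 = 0.9779
Sum = 11.7000 + 3.4428 + 1.1933 + 0.9779 = 17.3139

17.31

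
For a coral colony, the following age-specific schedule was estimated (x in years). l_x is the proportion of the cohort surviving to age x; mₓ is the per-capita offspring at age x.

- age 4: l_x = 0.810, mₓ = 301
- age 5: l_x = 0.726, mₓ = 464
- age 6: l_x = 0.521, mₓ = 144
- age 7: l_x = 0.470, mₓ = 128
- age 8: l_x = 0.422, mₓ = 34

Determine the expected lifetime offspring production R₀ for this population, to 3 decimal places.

R₀ = Σ l_x mₓ:
  age 4: 0.810 × 301 = 243.8100
  age 5: 0.726 × 464 = 336.8640
  age 6: 0.521 × 144 = 75.0240
  age 7: 0.470 × 128 = 60.1600
  age 8: 0.422 × 34 = 14.3480
R₀ = 243.8100 + 336.8640 + 75.0240 + 60.1600 + 14.3480 = 730.2060

730.206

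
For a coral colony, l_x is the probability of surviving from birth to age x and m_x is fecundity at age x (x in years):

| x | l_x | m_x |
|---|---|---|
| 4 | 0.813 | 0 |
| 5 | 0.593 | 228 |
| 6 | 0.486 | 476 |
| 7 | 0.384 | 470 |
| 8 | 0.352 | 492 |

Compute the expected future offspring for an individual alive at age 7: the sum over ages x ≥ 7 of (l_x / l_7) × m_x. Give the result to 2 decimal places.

921.00

l_7 = 0.384. Conditional survival from age 7 to x is l_x / l_7.
  x=7: (0.384/0.384) × 470 = 470.0000
  x=8: (0.352/0.384) × 492 = 451.0000
Sum = 470.0000 + 451.0000 = 921.0000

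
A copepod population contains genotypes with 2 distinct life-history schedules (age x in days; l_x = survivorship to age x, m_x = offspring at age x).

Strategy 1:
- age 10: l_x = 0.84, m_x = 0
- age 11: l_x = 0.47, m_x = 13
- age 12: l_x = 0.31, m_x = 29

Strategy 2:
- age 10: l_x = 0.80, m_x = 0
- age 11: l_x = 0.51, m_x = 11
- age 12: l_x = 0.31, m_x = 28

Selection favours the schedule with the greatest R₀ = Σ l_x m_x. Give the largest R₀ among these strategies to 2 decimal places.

Strategy 1: R₀ = 0.84×0 + 0.47×13 + 0.31×29 = 15.1000
Strategy 2: R₀ = 0.80×0 + 0.51×11 + 0.31×28 = 14.2900
Highest R₀: strategy 1 with 15.1000.

15.10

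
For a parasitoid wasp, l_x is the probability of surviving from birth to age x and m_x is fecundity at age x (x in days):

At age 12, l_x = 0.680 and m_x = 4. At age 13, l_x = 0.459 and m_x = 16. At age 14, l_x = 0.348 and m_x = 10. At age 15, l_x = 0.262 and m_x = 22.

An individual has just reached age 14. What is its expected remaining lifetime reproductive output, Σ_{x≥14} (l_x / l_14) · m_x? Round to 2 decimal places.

l_14 = 0.348. Conditional survival from age 14 to x is l_x / l_14.
  x=14: (0.348/0.348) × 10 = 10.0000
  x=15: (0.262/0.348) × 22 = 16.5632
Sum = 10.0000 + 16.5632 = 26.5632

26.56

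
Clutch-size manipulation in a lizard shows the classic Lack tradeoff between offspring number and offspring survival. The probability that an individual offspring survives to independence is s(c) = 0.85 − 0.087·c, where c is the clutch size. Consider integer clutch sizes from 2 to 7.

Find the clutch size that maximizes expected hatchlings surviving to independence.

5

Expected hatchlings surviving to independence = c × s(c):
  c=2: 2 × 0.676 = 1.352
  c=3: 3 × 0.589 = 1.767
  c=4: 4 × 0.502 = 2.008
  c=5: 5 × 0.415 = 2.075
  c=6: 6 × 0.328 = 1.968
  c=7: 7 × 0.241 = 1.687
Maximum at c = 5 (2.075 hatchlings surviving to independence).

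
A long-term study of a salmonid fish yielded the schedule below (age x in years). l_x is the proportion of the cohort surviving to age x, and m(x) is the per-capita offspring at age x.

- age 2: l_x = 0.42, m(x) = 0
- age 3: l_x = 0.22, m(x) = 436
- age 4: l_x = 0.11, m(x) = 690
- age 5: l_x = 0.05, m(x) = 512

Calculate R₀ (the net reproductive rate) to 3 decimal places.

197.420

R₀ = Σ l_x m(x):
  age 2: 0.42 × 0 = 0.0000
  age 3: 0.22 × 436 = 95.9200
  age 4: 0.11 × 690 = 75.9000
  age 5: 0.05 × 512 = 25.6000
R₀ = 0.0000 + 95.9200 + 75.9000 + 25.6000 = 197.4200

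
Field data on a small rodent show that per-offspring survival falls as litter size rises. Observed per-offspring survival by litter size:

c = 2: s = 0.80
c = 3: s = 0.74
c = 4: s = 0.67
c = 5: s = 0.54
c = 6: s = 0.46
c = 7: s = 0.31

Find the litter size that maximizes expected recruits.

Expected recruits = c × s(c):
  c=2: 2 × 0.80 = 1.600
  c=3: 3 × 0.74 = 2.220
  c=4: 4 × 0.67 = 2.680
  c=5: 5 × 0.54 = 2.700
  c=6: 6 × 0.46 = 2.760
  c=7: 7 × 0.31 = 2.170
Maximum at c = 6 (2.760 recruits).

6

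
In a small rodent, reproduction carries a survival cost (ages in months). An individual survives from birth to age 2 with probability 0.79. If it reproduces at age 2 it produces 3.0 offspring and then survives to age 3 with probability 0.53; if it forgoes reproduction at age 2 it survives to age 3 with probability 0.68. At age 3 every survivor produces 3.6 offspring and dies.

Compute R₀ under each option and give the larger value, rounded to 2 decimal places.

breed at age 2: R₀ = 0.79 × (3.0 + 0.53 × 3.6) = 0.79 × 4.9080 = 3.8773
delay to age 3: R₀ = 0.79 × (0.68 × 3.6) = 0.79 × 2.4480 = 1.9339
Higher: breed at age 2 (3.8773).

3.88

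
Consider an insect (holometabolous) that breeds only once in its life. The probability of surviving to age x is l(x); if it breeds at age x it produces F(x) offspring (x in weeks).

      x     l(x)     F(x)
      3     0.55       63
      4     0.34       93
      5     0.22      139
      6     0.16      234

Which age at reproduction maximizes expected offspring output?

Expected offspring if breeding at age x = l(x) × F(x):
  age 3: 0.55 × 63 = 34.650
  age 4: 0.34 × 93 = 31.620
  age 5: 0.22 × 139 = 30.580
  age 6: 0.16 × 234 = 37.440
Maximum at age 6 (37.440).

6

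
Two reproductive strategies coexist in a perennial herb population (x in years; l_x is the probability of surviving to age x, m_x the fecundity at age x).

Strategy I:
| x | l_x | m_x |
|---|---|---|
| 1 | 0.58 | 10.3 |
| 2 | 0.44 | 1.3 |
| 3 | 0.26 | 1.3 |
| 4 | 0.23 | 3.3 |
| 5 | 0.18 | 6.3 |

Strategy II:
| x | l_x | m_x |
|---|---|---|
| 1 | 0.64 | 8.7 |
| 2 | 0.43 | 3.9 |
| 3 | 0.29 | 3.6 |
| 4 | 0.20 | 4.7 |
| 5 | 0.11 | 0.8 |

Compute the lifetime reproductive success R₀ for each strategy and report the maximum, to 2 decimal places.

Strategy I: R₀ = 0.58×10.3 + 0.44×1.3 + 0.26×1.3 + 0.23×3.3 + 0.18×6.3 = 8.7770
Strategy II: R₀ = 0.64×8.7 + 0.43×3.9 + 0.29×3.6 + 0.20×4.7 + 0.11×0.8 = 9.3170
Highest R₀: strategy II with 9.3170.

9.32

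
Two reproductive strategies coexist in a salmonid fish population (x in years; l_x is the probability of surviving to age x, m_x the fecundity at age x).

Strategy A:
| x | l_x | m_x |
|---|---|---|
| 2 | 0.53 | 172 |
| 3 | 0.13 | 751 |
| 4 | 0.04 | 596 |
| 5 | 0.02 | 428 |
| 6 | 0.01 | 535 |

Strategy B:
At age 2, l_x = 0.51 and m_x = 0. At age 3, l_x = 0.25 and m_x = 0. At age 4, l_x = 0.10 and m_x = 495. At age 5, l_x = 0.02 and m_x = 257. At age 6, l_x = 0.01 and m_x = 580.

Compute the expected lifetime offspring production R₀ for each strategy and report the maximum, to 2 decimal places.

226.54

Strategy A: R₀ = 0.53×172 + 0.13×751 + 0.04×596 + 0.02×428 + 0.01×535 = 226.5400
Strategy B: R₀ = 0.51×0 + 0.25×0 + 0.10×495 + 0.02×257 + 0.01×580 = 60.4400
Highest R₀: strategy A with 226.5400.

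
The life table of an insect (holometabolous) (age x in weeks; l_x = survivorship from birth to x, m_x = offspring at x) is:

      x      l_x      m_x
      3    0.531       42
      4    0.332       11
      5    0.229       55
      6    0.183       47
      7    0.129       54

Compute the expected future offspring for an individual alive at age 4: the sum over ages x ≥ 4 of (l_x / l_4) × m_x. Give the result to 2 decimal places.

l_4 = 0.332. Conditional survival from age 4 to x is l_x / l_4.
  x=4: (0.332/0.332) × 11 = 11.0000
  x=5: (0.229/0.332) × 55 = 37.9367
  x=6: (0.183/0.332) × 47 = 25.9066
  x=7: (0.129/0.332) × 54 = 20.9819
Sum = 11.0000 + 37.9367 + 25.9066 + 20.9819 = 95.8253

95.83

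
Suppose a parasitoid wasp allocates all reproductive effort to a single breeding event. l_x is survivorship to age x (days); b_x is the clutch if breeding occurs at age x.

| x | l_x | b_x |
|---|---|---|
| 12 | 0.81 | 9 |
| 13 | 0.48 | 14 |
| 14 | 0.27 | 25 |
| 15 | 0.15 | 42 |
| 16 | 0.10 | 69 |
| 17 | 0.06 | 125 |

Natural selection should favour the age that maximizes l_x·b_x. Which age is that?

17

Expected offspring if breeding at age x = l_x × b_x:
  age 12: 0.81 × 9 = 7.290
  age 13: 0.48 × 14 = 6.720
  age 14: 0.27 × 25 = 6.750
  age 15: 0.15 × 42 = 6.300
  age 16: 0.10 × 69 = 6.900
  age 17: 0.06 × 125 = 7.500
Maximum at age 17 (7.500).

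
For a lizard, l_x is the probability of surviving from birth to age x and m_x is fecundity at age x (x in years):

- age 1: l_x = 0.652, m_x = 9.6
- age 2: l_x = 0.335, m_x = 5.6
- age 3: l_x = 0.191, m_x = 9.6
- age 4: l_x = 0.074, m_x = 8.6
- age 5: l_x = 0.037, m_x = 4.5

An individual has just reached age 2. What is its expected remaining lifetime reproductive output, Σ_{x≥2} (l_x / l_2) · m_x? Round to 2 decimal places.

13.47

l_2 = 0.335. Conditional survival from age 2 to x is l_x / l_2.
  x=2: (0.335/0.335) × 5.6 = 5.6000
  x=3: (0.191/0.335) × 9.6 = 5.4734
  x=4: (0.074/0.335) × 8.6 = 1.8997
  x=5: (0.037/0.335) × 4.5 = 0.4970
Sum = 5.6000 + 5.4734 + 1.8997 + 0.4970 = 13.4701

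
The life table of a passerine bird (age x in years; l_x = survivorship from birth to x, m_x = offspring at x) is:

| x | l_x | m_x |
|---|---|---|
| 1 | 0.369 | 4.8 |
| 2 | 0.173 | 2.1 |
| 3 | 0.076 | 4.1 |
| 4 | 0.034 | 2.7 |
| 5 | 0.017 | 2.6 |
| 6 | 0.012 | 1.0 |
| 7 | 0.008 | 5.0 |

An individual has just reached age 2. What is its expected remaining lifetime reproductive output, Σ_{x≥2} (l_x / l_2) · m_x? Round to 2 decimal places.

l_2 = 0.173. Conditional survival from age 2 to x is l_x / l_2.
  x=2: (0.173/0.173) × 2.1 = 2.1000
  x=3: (0.076/0.173) × 4.1 = 1.8012
  x=4: (0.034/0.173) × 2.7 = 0.5306
  x=5: (0.017/0.173) × 2.6 = 0.2555
  x=6: (0.012/0.173) × 1.0 = 0.0694
  x=7: (0.008/0.173) × 5.0 = 0.2312
Sum = 2.1000 + 1.8012 + 0.5306 + 0.2555 + 0.0694 + 0.2312 = 4.9879

4.99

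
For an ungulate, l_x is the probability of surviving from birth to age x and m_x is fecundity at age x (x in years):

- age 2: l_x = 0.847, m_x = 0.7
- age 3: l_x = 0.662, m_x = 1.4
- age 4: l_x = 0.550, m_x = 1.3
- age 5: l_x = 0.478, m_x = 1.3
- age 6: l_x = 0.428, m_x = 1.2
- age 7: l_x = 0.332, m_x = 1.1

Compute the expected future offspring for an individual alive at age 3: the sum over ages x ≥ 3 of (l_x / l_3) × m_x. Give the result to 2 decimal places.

l_3 = 0.662. Conditional survival from age 3 to x is l_x / l_3.
  x=3: (0.662/0.662) × 1.4 = 1.4000
  x=4: (0.550/0.662) × 1.3 = 1.0801
  x=5: (0.478/0.662) × 1.3 = 0.9387
  x=6: (0.428/0.662) × 1.2 = 0.7758
  x=7: (0.332/0.662) × 1.1 = 0.5517
Sum = 1.4000 + 1.0801 + 0.9387 + 0.7758 + 0.5517 = 4.7462

4.75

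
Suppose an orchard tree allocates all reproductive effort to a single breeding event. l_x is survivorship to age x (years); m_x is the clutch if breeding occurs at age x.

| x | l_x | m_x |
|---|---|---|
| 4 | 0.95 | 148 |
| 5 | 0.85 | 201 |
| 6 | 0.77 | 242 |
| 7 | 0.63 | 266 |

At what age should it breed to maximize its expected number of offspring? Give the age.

6

Expected offspring if breeding at age x = l_x × m_x:
  age 4: 0.95 × 148 = 140.600
  age 5: 0.85 × 201 = 170.850
  age 6: 0.77 × 242 = 186.340
  age 7: 0.63 × 266 = 167.580
Maximum at age 6 (186.340).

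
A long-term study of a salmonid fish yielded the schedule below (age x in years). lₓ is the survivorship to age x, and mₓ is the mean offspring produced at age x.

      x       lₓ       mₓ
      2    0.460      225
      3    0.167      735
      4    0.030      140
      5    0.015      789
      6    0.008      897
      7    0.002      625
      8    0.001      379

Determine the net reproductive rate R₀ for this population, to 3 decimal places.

R₀ = Σ lₓ mₓ:
  age 2: 0.460 × 225 = 103.5000
  age 3: 0.167 × 735 = 122.7450
  age 4: 0.030 × 140 = 4.2000
  age 5: 0.015 × 789 = 11.8350
  age 6: 0.008 × 897 = 7.1760
  age 7: 0.002 × 625 = 1.2500
  age 8: 0.001 × 379 = 0.3790
R₀ = 103.5000 + 122.7450 + 4.2000 + 11.8350 + 7.1760 + 1.2500 + 0.3790 = 251.0850

251.085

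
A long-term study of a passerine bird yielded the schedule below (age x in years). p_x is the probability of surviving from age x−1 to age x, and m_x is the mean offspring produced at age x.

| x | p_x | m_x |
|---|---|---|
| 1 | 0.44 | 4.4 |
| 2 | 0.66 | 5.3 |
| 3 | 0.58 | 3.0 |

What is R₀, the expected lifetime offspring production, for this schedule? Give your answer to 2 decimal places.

3.98

Survivorship from birth: l_x = p_1·p_2·…·p_x.
  l_1 = 0.44000
  l_2 = 0.29040
  l_3 = 0.16843
R₀ = Σ l_x m_x:
  age 1: 0.44000 × 4.4 = 1.9360
  age 2: 0.29040 × 5.3 = 1.5391
  age 3: 0.16843 × 3.0 = 0.5053
R₀ = 1.9360 + 1.5391 + 0.5053 = 3.9804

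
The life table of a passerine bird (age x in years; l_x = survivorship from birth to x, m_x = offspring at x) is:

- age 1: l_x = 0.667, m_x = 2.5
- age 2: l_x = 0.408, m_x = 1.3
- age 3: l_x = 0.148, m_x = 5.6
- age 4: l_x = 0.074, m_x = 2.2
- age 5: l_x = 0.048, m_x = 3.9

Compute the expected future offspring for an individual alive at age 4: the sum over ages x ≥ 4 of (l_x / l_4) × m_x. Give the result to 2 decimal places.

l_4 = 0.074. Conditional survival from age 4 to x is l_x / l_4.
  x=4: (0.074/0.074) × 2.2 = 2.2000
  x=5: (0.048/0.074) × 3.9 = 2.5297
Sum = 2.2000 + 2.5297 = 4.7297

4.73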